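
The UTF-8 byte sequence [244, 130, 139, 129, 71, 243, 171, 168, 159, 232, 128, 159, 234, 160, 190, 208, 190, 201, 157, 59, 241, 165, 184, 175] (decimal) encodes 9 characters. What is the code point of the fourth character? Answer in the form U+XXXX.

Offset 0: leading byte 0xF4 = 11110100 → 4-byte char #1 = F4 82 8B 81.
Offset 4: leading byte 0x47 = 01000111 → 1-byte char #2 = 47.
Offset 5: leading byte 0xF3 = 11110011 → 4-byte char #3 = F3 AB A8 9F.
Offset 9: leading byte 0xE8 = 11101000 → 3-byte char #4 = E8 80 9F.
Leading byte 0xE8 = 11101000 matches 1110xxxx → 3-byte sequence.
Byte 1: 0xE8 = 11101000, payload 1000 (4 bits).
Byte 2: 0x80 = 10000000 (10xxxxxx ✓), payload 000000.
Byte 3: 0x9F = 10011111 (10xxxxxx ✓), payload 011111.
Concatenate: 1000000000011111 = 0x801F (16 bits → U+801F).

U+801F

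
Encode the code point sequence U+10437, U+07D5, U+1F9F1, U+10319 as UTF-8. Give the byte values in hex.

F0 90 90 B7 DF 95 F0 9F A7 B1 F0 90 8C 99

U+10437: 4-byte form → F0 90 90 B7.
U+07D5: 2-byte form → DF 95.
U+1F9F1: 4-byte form → F0 9F A7 B1.
U+10319: 4-byte form → F0 90 8C 99.
Concatenated (14 bytes): F0 90 90 B7 DF 95 F0 9F A7 B1 F0 90 8C 99.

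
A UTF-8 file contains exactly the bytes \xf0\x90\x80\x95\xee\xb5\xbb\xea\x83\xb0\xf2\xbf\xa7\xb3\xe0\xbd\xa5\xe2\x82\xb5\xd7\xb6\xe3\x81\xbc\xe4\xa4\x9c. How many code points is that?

9

Byte at offset 0: 0xF0 = 11110000 → 4-byte char (#1). Advance 4.
Byte at offset 4: 0xEE = 11101110 → 3-byte char (#2). Advance 3.
Byte at offset 7: 0xEA = 11101010 → 3-byte char (#3). Advance 3.
Byte at offset 10: 0xF2 = 11110010 → 4-byte char (#4). Advance 4.
Byte at offset 14: 0xE0 = 11100000 → 3-byte char (#5). Advance 3.
Byte at offset 17: 0xE2 = 11100010 → 3-byte char (#6). Advance 3.
Byte at offset 20: 0xD7 = 11010111 → 2-byte char (#7). Advance 2.
Byte at offset 22: 0xE3 = 11100011 → 3-byte char (#8). Advance 3.
Byte at offset 25: 0xE4 = 11100100 → 3-byte char (#9). Advance 3.
Reached end at offset 28 after 9 code points.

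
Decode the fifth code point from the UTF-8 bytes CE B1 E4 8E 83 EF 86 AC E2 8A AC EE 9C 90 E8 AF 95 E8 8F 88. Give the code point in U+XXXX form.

U+E710

Offset 0: leading byte 0xCE = 11001110 → 2-byte char #1 = CE B1.
Offset 2: leading byte 0xE4 = 11100100 → 3-byte char #2 = E4 8E 83.
Offset 5: leading byte 0xEF = 11101111 → 3-byte char #3 = EF 86 AC.
Offset 8: leading byte 0xE2 = 11100010 → 3-byte char #4 = E2 8A AC.
Offset 11: leading byte 0xEE = 11101110 → 3-byte char #5 = EE 9C 90.
Leading byte 0xEE = 11101110 matches 1110xxxx → 3-byte sequence.
Byte 1: 0xEE = 11101110, payload 1110 (4 bits).
Byte 2: 0x9C = 10011100 (10xxxxxx ✓), payload 011100.
Byte 3: 0x90 = 10010000 (10xxxxxx ✓), payload 010000.
Concatenate: 1110011100010000 = 0xE710 (16 bits → U+E710).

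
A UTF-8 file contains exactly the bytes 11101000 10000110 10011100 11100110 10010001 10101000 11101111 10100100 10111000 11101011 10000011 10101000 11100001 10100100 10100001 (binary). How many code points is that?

Byte at offset 0: 0xE8 = 11101000 → 3-byte char (#1). Advance 3.
Byte at offset 3: 0xE6 = 11100110 → 3-byte char (#2). Advance 3.
Byte at offset 6: 0xEF = 11101111 → 3-byte char (#3). Advance 3.
Byte at offset 9: 0xEB = 11101011 → 3-byte char (#4). Advance 3.
Byte at offset 12: 0xE1 = 11100001 → 3-byte char (#5). Advance 3.
Reached end at offset 15 after 5 code points.

5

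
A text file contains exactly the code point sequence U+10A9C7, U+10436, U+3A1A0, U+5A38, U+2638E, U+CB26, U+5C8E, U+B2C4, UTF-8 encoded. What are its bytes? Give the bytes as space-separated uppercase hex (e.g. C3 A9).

F4 8A A7 87 F0 90 90 B6 F0 BA 86 A0 E5 A8 B8 F0 A6 8E 8E EC AC A6 E5 B2 8E EB 8B 84

U+10A9C7: 4-byte form → F4 8A A7 87.
U+10436: 4-byte form → F0 90 90 B6.
U+3A1A0: 4-byte form → F0 BA 86 A0.
U+5A38: 3-byte form → E5 A8 B8.
U+2638E: 4-byte form → F0 A6 8E 8E.
U+CB26: 3-byte form → EC AC A6.
U+5C8E: 3-byte form → E5 B2 8E.
U+B2C4: 3-byte form → EB 8B 84.
Concatenated (28 bytes): F4 8A A7 87 F0 90 90 B6 F0 BA 86 A0 E5 A8 B8 F0 A6 8E 8E EC AC A6 E5 B2 8E EB 8B 84.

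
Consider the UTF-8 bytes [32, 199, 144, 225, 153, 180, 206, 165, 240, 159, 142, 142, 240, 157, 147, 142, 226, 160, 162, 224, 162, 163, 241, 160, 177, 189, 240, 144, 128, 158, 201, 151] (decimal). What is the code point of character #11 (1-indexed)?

U+0257

Offset 0: leading byte 0x20 = 00100000 → 1-byte char #1 = 20.
Offset 1: leading byte 0xC7 = 11000111 → 2-byte char #2 = C7 90.
Offset 3: leading byte 0xE1 = 11100001 → 3-byte char #3 = E1 99 B4.
Offset 6: leading byte 0xCE = 11001110 → 2-byte char #4 = CE A5.
Offset 8: leading byte 0xF0 = 11110000 → 4-byte char #5 = F0 9F 8E 8E.
Offset 12: leading byte 0xF0 = 11110000 → 4-byte char #6 = F0 9D 93 8E.
Offset 16: leading byte 0xE2 = 11100010 → 3-byte char #7 = E2 A0 A2.
Offset 19: leading byte 0xE0 = 11100000 → 3-byte char #8 = E0 A2 A3.
Offset 22: leading byte 0xF1 = 11110001 → 4-byte char #9 = F1 A0 B1 BD.
Offset 26: leading byte 0xF0 = 11110000 → 4-byte char #10 = F0 90 80 9E.
Offset 30: leading byte 0xC9 = 11001001 → 2-byte char #11 = C9 97.
Leading byte 0xC9 = 11001001 matches 110xxxxx → 2-byte sequence.
Byte 1: 0xC9 = 11001001, payload 01001 (5 bits).
Byte 2: 0x97 = 10010111 (10xxxxxx ✓), payload 010111.
Concatenate: 01001010111 = 0x257 (11 bits → U+0257).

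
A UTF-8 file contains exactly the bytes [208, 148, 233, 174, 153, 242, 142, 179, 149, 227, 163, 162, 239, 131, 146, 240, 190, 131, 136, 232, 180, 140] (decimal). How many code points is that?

Byte at offset 0: 0xD0 = 11010000 → 2-byte char (#1). Advance 2.
Byte at offset 2: 0xE9 = 11101001 → 3-byte char (#2). Advance 3.
Byte at offset 5: 0xF2 = 11110010 → 4-byte char (#3). Advance 4.
Byte at offset 9: 0xE3 = 11100011 → 3-byte char (#4). Advance 3.
Byte at offset 12: 0xEF = 11101111 → 3-byte char (#5). Advance 3.
Byte at offset 15: 0xF0 = 11110000 → 4-byte char (#6). Advance 4.
Byte at offset 19: 0xE8 = 11101000 → 3-byte char (#7). Advance 3.
Reached end at offset 22 after 7 code points.

7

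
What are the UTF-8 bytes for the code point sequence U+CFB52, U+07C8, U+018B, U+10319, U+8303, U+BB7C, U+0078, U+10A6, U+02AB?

U+CFB52: 4-byte form → F3 8F AD 92.
U+07C8: 2-byte form → DF 88.
U+018B: 2-byte form → C6 8B.
U+10319: 4-byte form → F0 90 8C 99.
U+8303: 3-byte form → E8 8C 83.
U+BB7C: 3-byte form → EB AD BC.
U+0078: 1-byte form → 78.
U+10A6: 3-byte form → E1 82 A6.
U+02AB: 2-byte form → CA AB.
Concatenated (24 bytes): F3 8F AD 92 DF 88 C6 8B F0 90 8C 99 E8 8C 83 EB AD BC 78 E1 82 A6 CA AB.

F3 8F AD 92 DF 88 C6 8B F0 90 8C 99 E8 8C 83 EB AD BC 78 E1 82 A6 CA AB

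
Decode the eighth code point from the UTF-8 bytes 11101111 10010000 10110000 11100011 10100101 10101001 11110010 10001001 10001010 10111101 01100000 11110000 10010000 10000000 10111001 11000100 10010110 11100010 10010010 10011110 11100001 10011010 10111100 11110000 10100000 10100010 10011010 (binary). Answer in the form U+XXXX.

Offset 0: leading byte 0xEF = 11101111 → 3-byte char #1 = EF 90 B0.
Offset 3: leading byte 0xE3 = 11100011 → 3-byte char #2 = E3 A5 A9.
Offset 6: leading byte 0xF2 = 11110010 → 4-byte char #3 = F2 89 8A BD.
Offset 10: leading byte 0x60 = 01100000 → 1-byte char #4 = 60.
Offset 11: leading byte 0xF0 = 11110000 → 4-byte char #5 = F0 90 80 B9.
Offset 15: leading byte 0xC4 = 11000100 → 2-byte char #6 = C4 96.
Offset 17: leading byte 0xE2 = 11100010 → 3-byte char #7 = E2 92 9E.
Offset 20: leading byte 0xE1 = 11100001 → 3-byte char #8 = E1 9A BC.
Leading byte 0xE1 = 11100001 matches 1110xxxx → 3-byte sequence.
Byte 1: 0xE1 = 11100001, payload 0001 (4 bits).
Byte 2: 0x9A = 10011010 (10xxxxxx ✓), payload 011010.
Byte 3: 0xBC = 10111100 (10xxxxxx ✓), payload 111100.
Concatenate: 0001011010111100 = 0x16BC (16 bits → U+16BC).

U+16BC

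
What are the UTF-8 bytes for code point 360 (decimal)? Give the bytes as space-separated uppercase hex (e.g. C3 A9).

C5 A8

U+0168 = 0x168 = 360 decimal. In range U+0080–U+07FF → 2-byte form: 110xxxxx 10xxxxxx.
Binary (11 bits): 00101101000.
Split 5+6: 00101 | 101000.
Byte 1: 11000101 = 0xC5.
Byte 2: 10101000 = 0xA8.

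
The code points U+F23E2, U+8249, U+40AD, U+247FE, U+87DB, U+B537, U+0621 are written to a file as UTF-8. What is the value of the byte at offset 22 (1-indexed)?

0xA1

1-indexed offset 22 is 0-indexed offset 21.
U+F23E2 → 4-byte form F3 B2 8F A2 at offsets 0–3.
U+8249 → 3-byte form E8 89 89 at offsets 4–6.
U+40AD → 3-byte form E4 82 AD at offsets 7–9.
U+247FE → 4-byte form F0 A4 9F BE at offsets 10–13.
U+87DB → 3-byte form E8 9F 9B at offsets 14–16.
U+B537 → 3-byte form EB 94 B7 at offsets 17–19.
U+0621 → 2-byte form D8 A1 at offsets 20–21.
Offset 21 falls in char 7's range; it's byte 2 of D8 A1 = 0xA1.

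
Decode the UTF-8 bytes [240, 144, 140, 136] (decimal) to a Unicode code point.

U+10308

Leading byte 0xF0 = 11110000 matches 11110xxx → 4-byte sequence.
Byte 1: 0xF0 = 11110000, payload 000 (3 bits).
Byte 2: 0x90 = 10010000 (10xxxxxx ✓), payload 010000.
Byte 3: 0x8C = 10001100 (10xxxxxx ✓), payload 001100.
Byte 4: 0x88 = 10001000 (10xxxxxx ✓), payload 001000.
Concatenate: 000010000001100001000 = 0x10308 (21 bits → U+10308).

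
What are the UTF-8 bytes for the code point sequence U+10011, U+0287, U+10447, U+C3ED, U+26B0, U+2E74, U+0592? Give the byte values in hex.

U+10011: 4-byte form → F0 90 80 91.
U+0287: 2-byte form → CA 87.
U+10447: 4-byte form → F0 90 91 87.
U+C3ED: 3-byte form → EC 8F AD.
U+26B0: 3-byte form → E2 9A B0.
U+2E74: 3-byte form → E2 B9 B4.
U+0592: 2-byte form → D6 92.
Concatenated (21 bytes): F0 90 80 91 CA 87 F0 90 91 87 EC 8F AD E2 9A B0 E2 B9 B4 D6 92.

F0 90 80 91 CA 87 F0 90 91 87 EC 8F AD E2 9A B0 E2 B9 B4 D6 92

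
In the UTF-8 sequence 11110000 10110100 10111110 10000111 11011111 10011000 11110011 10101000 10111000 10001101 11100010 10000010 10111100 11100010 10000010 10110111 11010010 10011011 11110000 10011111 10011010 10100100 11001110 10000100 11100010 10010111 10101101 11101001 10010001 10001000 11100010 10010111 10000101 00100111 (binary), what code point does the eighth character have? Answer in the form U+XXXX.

Offset 0: leading byte 0xF0 = 11110000 → 4-byte char #1 = F0 B4 BE 87.
Offset 4: leading byte 0xDF = 11011111 → 2-byte char #2 = DF 98.
Offset 6: leading byte 0xF3 = 11110011 → 4-byte char #3 = F3 A8 B8 8D.
Offset 10: leading byte 0xE2 = 11100010 → 3-byte char #4 = E2 82 BC.
Offset 13: leading byte 0xE2 = 11100010 → 3-byte char #5 = E2 82 B7.
Offset 16: leading byte 0xD2 = 11010010 → 2-byte char #6 = D2 9B.
Offset 18: leading byte 0xF0 = 11110000 → 4-byte char #7 = F0 9F 9A A4.
Offset 22: leading byte 0xCE = 11001110 → 2-byte char #8 = CE 84.
Leading byte 0xCE = 11001110 matches 110xxxxx → 2-byte sequence.
Byte 1: 0xCE = 11001110, payload 01110 (5 bits).
Byte 2: 0x84 = 10000100 (10xxxxxx ✓), payload 000100.
Concatenate: 01110000100 = 0x384 (11 bits → U+0384).

U+0384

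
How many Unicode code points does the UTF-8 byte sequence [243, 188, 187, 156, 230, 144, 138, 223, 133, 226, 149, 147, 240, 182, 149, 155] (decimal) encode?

5

Byte at offset 0: 0xF3 = 11110011 → 4-byte char (#1). Advance 4.
Byte at offset 4: 0xE6 = 11100110 → 3-byte char (#2). Advance 3.
Byte at offset 7: 0xDF = 11011111 → 2-byte char (#3). Advance 2.
Byte at offset 9: 0xE2 = 11100010 → 3-byte char (#4). Advance 3.
Byte at offset 12: 0xF0 = 11110000 → 4-byte char (#5). Advance 4.
Reached end at offset 16 after 5 code points.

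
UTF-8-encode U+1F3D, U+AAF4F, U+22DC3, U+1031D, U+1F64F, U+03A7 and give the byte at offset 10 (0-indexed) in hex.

0x83

U+1F3D → 3-byte form E1 BC BD at offsets 0–2.
U+AAF4F → 4-byte form F2 AA BD 8F at offsets 3–6.
U+22DC3 → 4-byte form F0 A2 B7 83 at offsets 7–10.
Offset 10 falls in char 3's range; it's byte 4 of F0 A2 B7 83 = 0x83.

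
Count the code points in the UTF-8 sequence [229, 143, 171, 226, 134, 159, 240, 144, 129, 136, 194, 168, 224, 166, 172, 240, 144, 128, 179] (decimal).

Byte at offset 0: 0xE5 = 11100101 → 3-byte char (#1). Advance 3.
Byte at offset 3: 0xE2 = 11100010 → 3-byte char (#2). Advance 3.
Byte at offset 6: 0xF0 = 11110000 → 4-byte char (#3). Advance 4.
Byte at offset 10: 0xC2 = 11000010 → 2-byte char (#4). Advance 2.
Byte at offset 12: 0xE0 = 11100000 → 3-byte char (#5). Advance 3.
Byte at offset 15: 0xF0 = 11110000 → 4-byte char (#6). Advance 4.
Reached end at offset 19 after 6 code points.

6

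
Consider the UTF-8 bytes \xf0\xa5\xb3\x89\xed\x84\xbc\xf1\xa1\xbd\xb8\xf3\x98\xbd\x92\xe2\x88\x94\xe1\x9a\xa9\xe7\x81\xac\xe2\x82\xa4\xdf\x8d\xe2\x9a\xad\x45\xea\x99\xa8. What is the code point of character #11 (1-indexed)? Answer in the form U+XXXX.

Offset 0: leading byte 0xF0 = 11110000 → 4-byte char #1 = F0 A5 B3 89.
Offset 4: leading byte 0xED = 11101101 → 3-byte char #2 = ED 84 BC.
Offset 7: leading byte 0xF1 = 11110001 → 4-byte char #3 = F1 A1 BD B8.
Offset 11: leading byte 0xF3 = 11110011 → 4-byte char #4 = F3 98 BD 92.
Offset 15: leading byte 0xE2 = 11100010 → 3-byte char #5 = E2 88 94.
Offset 18: leading byte 0xE1 = 11100001 → 3-byte char #6 = E1 9A A9.
Offset 21: leading byte 0xE7 = 11100111 → 3-byte char #7 = E7 81 AC.
Offset 24: leading byte 0xE2 = 11100010 → 3-byte char #8 = E2 82 A4.
Offset 27: leading byte 0xDF = 11011111 → 2-byte char #9 = DF 8D.
Offset 29: leading byte 0xE2 = 11100010 → 3-byte char #10 = E2 9A AD.
Offset 32: leading byte 0x45 = 01000101 → 1-byte char #11 = 45.
Leading byte 0x45 = 01000101 matches 0xxxxxxx → 1-byte sequence.
Byte 1: 0x45 = 01000101, payload 1000101 (7 bits).
Concatenate: 1000101 = 0x45 (7 bits → U+0045).

U+0045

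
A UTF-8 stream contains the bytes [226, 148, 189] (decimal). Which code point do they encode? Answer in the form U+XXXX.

U+253D

Leading byte 0xE2 = 11100010 matches 1110xxxx → 3-byte sequence.
Byte 1: 0xE2 = 11100010, payload 0010 (4 bits).
Byte 2: 0x94 = 10010100 (10xxxxxx ✓), payload 010100.
Byte 3: 0xBD = 10111101 (10xxxxxx ✓), payload 111101.
Concatenate: 0010010100111101 = 0x253D (16 bits → U+253D).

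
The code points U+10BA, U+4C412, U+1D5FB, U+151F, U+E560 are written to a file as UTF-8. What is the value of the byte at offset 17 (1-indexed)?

1-indexed offset 17 is 0-indexed offset 16.
U+10BA → 3-byte form E1 82 BA at offsets 0–2.
U+4C412 → 4-byte form F1 8C 90 92 at offsets 3–6.
U+1D5FB → 4-byte form F0 9D 97 BB at offsets 7–10.
U+151F → 3-byte form E1 94 9F at offsets 11–13.
U+E560 → 3-byte form EE 95 A0 at offsets 14–16.
Offset 16 falls in char 5's range; it's byte 3 of EE 95 A0 = 0xA0.

0xA0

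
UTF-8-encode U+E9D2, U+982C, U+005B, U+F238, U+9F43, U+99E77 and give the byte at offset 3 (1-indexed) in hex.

1-indexed offset 3 is 0-indexed offset 2.
U+E9D2 → 3-byte form EE A7 92 at offsets 0–2.
Offset 2 falls in char 1's range; it's byte 3 of EE A7 92 = 0x92.

0x92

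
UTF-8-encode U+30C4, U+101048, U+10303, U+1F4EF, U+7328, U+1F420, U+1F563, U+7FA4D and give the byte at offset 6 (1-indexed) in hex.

1-indexed offset 6 is 0-indexed offset 5.
U+30C4 → 3-byte form E3 83 84 at offsets 0–2.
U+101048 → 4-byte form F4 81 81 88 at offsets 3–6.
Offset 5 falls in char 2's range; it's byte 3 of F4 81 81 88 = 0x81.

0x81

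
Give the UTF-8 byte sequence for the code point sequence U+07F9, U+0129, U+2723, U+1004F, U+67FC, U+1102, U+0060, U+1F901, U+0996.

DF B9 C4 A9 E2 9C A3 F0 90 81 8F E6 9F BC E1 84 82 60 F0 9F A4 81 E0 A6 96

U+07F9: 2-byte form → DF B9.
U+0129: 2-byte form → C4 A9.
U+2723: 3-byte form → E2 9C A3.
U+1004F: 4-byte form → F0 90 81 8F.
U+67FC: 3-byte form → E6 9F BC.
U+1102: 3-byte form → E1 84 82.
U+0060: 1-byte form → 60.
U+1F901: 4-byte form → F0 9F A4 81.
U+0996: 3-byte form → E0 A6 96.
Concatenated (25 bytes): DF B9 C4 A9 E2 9C A3 F0 90 81 8F E6 9F BC E1 84 82 60 F0 9F A4 81 E0 A6 96.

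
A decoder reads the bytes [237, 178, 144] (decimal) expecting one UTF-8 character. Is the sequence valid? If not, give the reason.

Structurally a 3-byte sequence; payload = 0xDC90.
But 0xDC90 is in U+D800–U+DFFF, the surrogate range. Surrogates are not Unicode scalar values and are forbidden in UTF-8.

invalid (encodes a surrogate (U+D800–U+DFFF))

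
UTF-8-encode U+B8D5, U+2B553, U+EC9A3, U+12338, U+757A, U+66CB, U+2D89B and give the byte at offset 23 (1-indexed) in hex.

0xAD

1-indexed offset 23 is 0-indexed offset 22.
U+B8D5 → 3-byte form EB A3 95 at offsets 0–2.
U+2B553 → 4-byte form F0 AB 95 93 at offsets 3–6.
U+EC9A3 → 4-byte form F3 AC A6 A3 at offsets 7–10.
U+12338 → 4-byte form F0 92 8C B8 at offsets 11–14.
U+757A → 3-byte form E7 95 BA at offsets 15–17.
U+66CB → 3-byte form E6 9B 8B at offsets 18–20.
U+2D89B → 4-byte form F0 AD A2 9B at offsets 21–24.
Offset 22 falls in char 7's range; it's byte 2 of F0 AD A2 9B = 0xAD.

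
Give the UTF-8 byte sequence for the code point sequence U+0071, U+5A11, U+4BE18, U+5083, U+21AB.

U+0071: 1-byte form → 71.
U+5A11: 3-byte form → E5 A8 91.
U+4BE18: 4-byte form → F1 8B B8 98.
U+5083: 3-byte form → E5 82 83.
U+21AB: 3-byte form → E2 86 AB.
Concatenated (14 bytes): 71 E5 A8 91 F1 8B B8 98 E5 82 83 E2 86 AB.

71 E5 A8 91 F1 8B B8 98 E5 82 83 E2 86 AB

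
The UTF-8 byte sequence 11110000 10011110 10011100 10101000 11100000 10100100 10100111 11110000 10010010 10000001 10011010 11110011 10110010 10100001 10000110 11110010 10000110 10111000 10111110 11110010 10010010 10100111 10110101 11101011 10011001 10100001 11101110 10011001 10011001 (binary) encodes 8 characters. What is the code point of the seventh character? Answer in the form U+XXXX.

U+B661

Offset 0: leading byte 0xF0 = 11110000 → 4-byte char #1 = F0 9E 9C A8.
Offset 4: leading byte 0xE0 = 11100000 → 3-byte char #2 = E0 A4 A7.
Offset 7: leading byte 0xF0 = 11110000 → 4-byte char #3 = F0 92 81 9A.
Offset 11: leading byte 0xF3 = 11110011 → 4-byte char #4 = F3 B2 A1 86.
Offset 15: leading byte 0xF2 = 11110010 → 4-byte char #5 = F2 86 B8 BE.
Offset 19: leading byte 0xF2 = 11110010 → 4-byte char #6 = F2 92 A7 B5.
Offset 23: leading byte 0xEB = 11101011 → 3-byte char #7 = EB 99 A1.
Leading byte 0xEB = 11101011 matches 1110xxxx → 3-byte sequence.
Byte 1: 0xEB = 11101011, payload 1011 (4 bits).
Byte 2: 0x99 = 10011001 (10xxxxxx ✓), payload 011001.
Byte 3: 0xA1 = 10100001 (10xxxxxx ✓), payload 100001.
Concatenate: 1011011001100001 = 0xB661 (16 bits → U+B661).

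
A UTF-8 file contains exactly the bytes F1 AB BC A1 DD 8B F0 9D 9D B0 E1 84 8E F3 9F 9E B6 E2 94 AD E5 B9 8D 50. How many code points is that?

Byte at offset 0: 0xF1 = 11110001 → 4-byte char (#1). Advance 4.
Byte at offset 4: 0xDD = 11011101 → 2-byte char (#2). Advance 2.
Byte at offset 6: 0xF0 = 11110000 → 4-byte char (#3). Advance 4.
Byte at offset 10: 0xE1 = 11100001 → 3-byte char (#4). Advance 3.
Byte at offset 13: 0xF3 = 11110011 → 4-byte char (#5). Advance 4.
Byte at offset 17: 0xE2 = 11100010 → 3-byte char (#6). Advance 3.
Byte at offset 20: 0xE5 = 11100101 → 3-byte char (#7). Advance 3.
Byte at offset 23: 0x50 = 01010000 → 1-byte char (#8). Advance 1.
Reached end at offset 24 after 8 code points.

8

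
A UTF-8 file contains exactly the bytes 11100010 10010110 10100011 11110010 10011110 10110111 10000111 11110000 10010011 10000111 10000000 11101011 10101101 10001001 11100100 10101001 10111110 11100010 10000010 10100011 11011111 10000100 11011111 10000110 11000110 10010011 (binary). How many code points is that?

9

Byte at offset 0: 0xE2 = 11100010 → 3-byte char (#1). Advance 3.
Byte at offset 3: 0xF2 = 11110010 → 4-byte char (#2). Advance 4.
Byte at offset 7: 0xF0 = 11110000 → 4-byte char (#3). Advance 4.
Byte at offset 11: 0xEB = 11101011 → 3-byte char (#4). Advance 3.
Byte at offset 14: 0xE4 = 11100100 → 3-byte char (#5). Advance 3.
Byte at offset 17: 0xE2 = 11100010 → 3-byte char (#6). Advance 3.
Byte at offset 20: 0xDF = 11011111 → 2-byte char (#7). Advance 2.
Byte at offset 22: 0xDF = 11011111 → 2-byte char (#8). Advance 2.
Byte at offset 24: 0xC6 = 11000110 → 2-byte char (#9). Advance 2.
Reached end at offset 26 after 9 code points.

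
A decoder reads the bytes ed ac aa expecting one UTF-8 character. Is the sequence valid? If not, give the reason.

invalid (encodes a surrogate (U+D800–U+DFFF))

Structurally a 3-byte sequence; payload = 0xDB2A.
But 0xDB2A is in U+D800–U+DFFF, the surrogate range. Surrogates are not Unicode scalar values and are forbidden in UTF-8.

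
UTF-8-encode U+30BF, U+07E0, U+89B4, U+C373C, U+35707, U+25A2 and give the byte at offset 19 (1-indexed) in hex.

1-indexed offset 19 is 0-indexed offset 18.
U+30BF → 3-byte form E3 82 BF at offsets 0–2.
U+07E0 → 2-byte form DF A0 at offsets 3–4.
U+89B4 → 3-byte form E8 A6 B4 at offsets 5–7.
U+C373C → 4-byte form F3 83 9C BC at offsets 8–11.
U+35707 → 4-byte form F0 B5 9C 87 at offsets 12–15.
U+25A2 → 3-byte form E2 96 A2 at offsets 16–18.
Offset 18 falls in char 6's range; it's byte 3 of E2 96 A2 = 0xA2.

0xA2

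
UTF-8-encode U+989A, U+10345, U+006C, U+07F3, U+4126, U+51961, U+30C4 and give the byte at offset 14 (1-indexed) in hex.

0xF1

1-indexed offset 14 is 0-indexed offset 13.
U+989A → 3-byte form E9 A2 9A at offsets 0–2.
U+10345 → 4-byte form F0 90 8D 85 at offsets 3–6.
U+006C → 1-byte form 6C at offsets 7–7.
U+07F3 → 2-byte form DF B3 at offsets 8–9.
U+4126 → 3-byte form E4 84 A6 at offsets 10–12.
U+51961 → 4-byte form F1 91 A5 A1 at offsets 13–16.
Offset 13 falls in char 6's range; it's byte 1 of F1 91 A5 A1 = 0xF1.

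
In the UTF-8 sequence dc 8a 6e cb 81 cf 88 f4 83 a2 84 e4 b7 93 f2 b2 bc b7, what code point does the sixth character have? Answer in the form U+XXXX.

U+4DD3

Offset 0: leading byte 0xDC = 11011100 → 2-byte char #1 = DC 8A.
Offset 2: leading byte 0x6E = 01101110 → 1-byte char #2 = 6E.
Offset 3: leading byte 0xCB = 11001011 → 2-byte char #3 = CB 81.
Offset 5: leading byte 0xCF = 11001111 → 2-byte char #4 = CF 88.
Offset 7: leading byte 0xF4 = 11110100 → 4-byte char #5 = F4 83 A2 84.
Offset 11: leading byte 0xE4 = 11100100 → 3-byte char #6 = E4 B7 93.
Leading byte 0xE4 = 11100100 matches 1110xxxx → 3-byte sequence.
Byte 1: 0xE4 = 11100100, payload 0100 (4 bits).
Byte 2: 0xB7 = 10110111 (10xxxxxx ✓), payload 110111.
Byte 3: 0x93 = 10010011 (10xxxxxx ✓), payload 010011.
Concatenate: 0100110111010011 = 0x4DD3 (16 bits → U+4DD3).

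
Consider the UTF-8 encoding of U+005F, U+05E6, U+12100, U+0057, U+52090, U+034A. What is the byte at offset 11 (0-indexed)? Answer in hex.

U+005F → 1-byte form 5F at offsets 0–0.
U+05E6 → 2-byte form D7 A6 at offsets 1–2.
U+12100 → 4-byte form F0 92 84 80 at offsets 3–6.
U+0057 → 1-byte form 57 at offsets 7–7.
U+52090 → 4-byte form F1 92 82 90 at offsets 8–11.
Offset 11 falls in char 5's range; it's byte 4 of F1 92 82 90 = 0x90.

0x90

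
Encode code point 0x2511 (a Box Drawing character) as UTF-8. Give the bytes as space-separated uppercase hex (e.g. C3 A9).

U+2511 = 0x2511 = 9489 decimal. In range U+0800–U+FFFF → 3-byte form: 1110xxxx 10xxxxxx 10xxxxxx.
Binary (16 bits): 0010010100010001.
Split 4+6+6: 0010 | 010100 | 010001.
Byte 1: 11100010 = 0xE2.
Byte 2: 10010100 = 0x94.
Byte 3: 10010001 = 0x91.

E2 94 91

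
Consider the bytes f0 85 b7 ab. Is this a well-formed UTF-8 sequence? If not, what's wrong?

invalid (overlong encoding)

Leading byte 0xF0 = 11110000 → 4-byte form.
Continuation bytes all match 10xxxxxx. Payload decodes to 0x5DEB.
But 0x5DEB < 0x10000, the minimum for a 4-byte sequence — this is an overlong encoding.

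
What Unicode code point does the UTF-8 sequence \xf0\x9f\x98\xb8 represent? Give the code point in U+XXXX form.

U+1F638

Leading byte 0xF0 = 11110000 matches 11110xxx → 4-byte sequence.
Byte 1: 0xF0 = 11110000, payload 000 (3 bits).
Byte 2: 0x9F = 10011111 (10xxxxxx ✓), payload 011111.
Byte 3: 0x98 = 10011000 (10xxxxxx ✓), payload 011000.
Byte 4: 0xB8 = 10111000 (10xxxxxx ✓), payload 111000.
Concatenate: 000011111011000111000 = 0x1F638 (21 bits → U+1F638).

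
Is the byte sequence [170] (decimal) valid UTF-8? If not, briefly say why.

invalid (continuation byte with no leading byte)

Byte 0xAA = 10101010 has the form 10xxxxxx — a continuation byte — but there is no preceding leading byte.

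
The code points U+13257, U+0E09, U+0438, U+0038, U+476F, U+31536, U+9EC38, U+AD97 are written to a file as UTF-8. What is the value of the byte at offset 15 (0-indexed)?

U+13257 → 4-byte form F0 93 89 97 at offsets 0–3.
U+0E09 → 3-byte form E0 B8 89 at offsets 4–6.
U+0438 → 2-byte form D0 B8 at offsets 7–8.
U+0038 → 1-byte form 38 at offsets 9–9.
U+476F → 3-byte form E4 9D AF at offsets 10–12.
U+31536 → 4-byte form F0 B1 94 B6 at offsets 13–16.
Offset 15 falls in char 6's range; it's byte 3 of F0 B1 94 B6 = 0x94.

0x94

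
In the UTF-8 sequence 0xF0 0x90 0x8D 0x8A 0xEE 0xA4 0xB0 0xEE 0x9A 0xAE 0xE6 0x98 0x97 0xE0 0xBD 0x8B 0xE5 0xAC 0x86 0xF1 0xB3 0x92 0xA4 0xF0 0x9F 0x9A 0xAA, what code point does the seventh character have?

U+734A4

Offset 0: leading byte 0xF0 = 11110000 → 4-byte char #1 = F0 90 8D 8A.
Offset 4: leading byte 0xEE = 11101110 → 3-byte char #2 = EE A4 B0.
Offset 7: leading byte 0xEE = 11101110 → 3-byte char #3 = EE 9A AE.
Offset 10: leading byte 0xE6 = 11100110 → 3-byte char #4 = E6 98 97.
Offset 13: leading byte 0xE0 = 11100000 → 3-byte char #5 = E0 BD 8B.
Offset 16: leading byte 0xE5 = 11100101 → 3-byte char #6 = E5 AC 86.
Offset 19: leading byte 0xF1 = 11110001 → 4-byte char #7 = F1 B3 92 A4.
Leading byte 0xF1 = 11110001 matches 11110xxx → 4-byte sequence.
Byte 1: 0xF1 = 11110001, payload 001 (3 bits).
Byte 2: 0xB3 = 10110011 (10xxxxxx ✓), payload 110011.
Byte 3: 0x92 = 10010010 (10xxxxxx ✓), payload 010010.
Byte 4: 0xA4 = 10100100 (10xxxxxx ✓), payload 100100.
Concatenate: 001110011010010100100 = 0x734A4 (21 bits → U+734A4).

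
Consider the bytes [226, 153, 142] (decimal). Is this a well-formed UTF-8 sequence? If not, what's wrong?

valid

Leading byte 0xE2 = 11100010 → 3-byte form.
Continuation bytes 0x99=10011001, 0x8E=10001110 all match 10xxxxxx.
Decoded value 0x264E is ≥ 0x800 (shortest form) and not a surrogate.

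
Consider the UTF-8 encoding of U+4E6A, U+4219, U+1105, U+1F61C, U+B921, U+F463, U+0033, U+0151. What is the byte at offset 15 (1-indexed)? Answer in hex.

0xA4

1-indexed offset 15 is 0-indexed offset 14.
U+4E6A → 3-byte form E4 B9 AA at offsets 0–2.
U+4219 → 3-byte form E4 88 99 at offsets 3–5.
U+1105 → 3-byte form E1 84 85 at offsets 6–8.
U+1F61C → 4-byte form F0 9F 98 9C at offsets 9–12.
U+B921 → 3-byte form EB A4 A1 at offsets 13–15.
Offset 14 falls in char 5's range; it's byte 2 of EB A4 A1 = 0xA4.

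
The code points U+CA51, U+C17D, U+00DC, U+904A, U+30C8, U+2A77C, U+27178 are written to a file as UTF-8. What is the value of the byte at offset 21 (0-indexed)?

U+CA51 → 3-byte form EC A9 91 at offsets 0–2.
U+C17D → 3-byte form EC 85 BD at offsets 3–5.
U+00DC → 2-byte form C3 9C at offsets 6–7.
U+904A → 3-byte form E9 81 8A at offsets 8–10.
U+30C8 → 3-byte form E3 83 88 at offsets 11–13.
U+2A77C → 4-byte form F0 AA 9D BC at offsets 14–17.
U+27178 → 4-byte form F0 A7 85 B8 at offsets 18–21.
Offset 21 falls in char 7's range; it's byte 4 of F0 A7 85 B8 = 0xB8.

0xB8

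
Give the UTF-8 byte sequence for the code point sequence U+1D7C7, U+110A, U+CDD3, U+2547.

U+1D7C7: 4-byte form → F0 9D 9F 87.
U+110A: 3-byte form → E1 84 8A.
U+CDD3: 3-byte form → EC B7 93.
U+2547: 3-byte form → E2 95 87.
Concatenated (13 bytes): F0 9D 9F 87 E1 84 8A EC B7 93 E2 95 87.

F0 9D 9F 87 E1 84 8A EC B7 93 E2 95 87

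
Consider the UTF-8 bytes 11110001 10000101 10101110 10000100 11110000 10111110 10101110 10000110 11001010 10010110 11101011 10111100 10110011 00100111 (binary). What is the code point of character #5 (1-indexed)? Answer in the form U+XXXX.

Offset 0: leading byte 0xF1 = 11110001 → 4-byte char #1 = F1 85 AE 84.
Offset 4: leading byte 0xF0 = 11110000 → 4-byte char #2 = F0 BE AE 86.
Offset 8: leading byte 0xCA = 11001010 → 2-byte char #3 = CA 96.
Offset 10: leading byte 0xEB = 11101011 → 3-byte char #4 = EB BC B3.
Offset 13: leading byte 0x27 = 00100111 → 1-byte char #5 = 27.
Leading byte 0x27 = 00100111 matches 0xxxxxxx → 1-byte sequence.
Byte 1: 0x27 = 00100111, payload 0100111 (7 bits).
Concatenate: 0100111 = 0x27 (7 bits → U+0027).

U+0027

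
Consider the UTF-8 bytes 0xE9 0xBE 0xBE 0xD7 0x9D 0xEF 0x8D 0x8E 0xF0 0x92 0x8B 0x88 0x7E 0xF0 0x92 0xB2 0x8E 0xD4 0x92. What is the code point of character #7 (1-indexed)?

Offset 0: leading byte 0xE9 = 11101001 → 3-byte char #1 = E9 BE BE.
Offset 3: leading byte 0xD7 = 11010111 → 2-byte char #2 = D7 9D.
Offset 5: leading byte 0xEF = 11101111 → 3-byte char #3 = EF 8D 8E.
Offset 8: leading byte 0xF0 = 11110000 → 4-byte char #4 = F0 92 8B 88.
Offset 12: leading byte 0x7E = 01111110 → 1-byte char #5 = 7E.
Offset 13: leading byte 0xF0 = 11110000 → 4-byte char #6 = F0 92 B2 8E.
Offset 17: leading byte 0xD4 = 11010100 → 2-byte char #7 = D4 92.
Leading byte 0xD4 = 11010100 matches 110xxxxx → 2-byte sequence.
Byte 1: 0xD4 = 11010100, payload 10100 (5 bits).
Byte 2: 0x92 = 10010010 (10xxxxxx ✓), payload 010010.
Concatenate: 10100010010 = 0x512 (11 bits → U+0512).

U+0512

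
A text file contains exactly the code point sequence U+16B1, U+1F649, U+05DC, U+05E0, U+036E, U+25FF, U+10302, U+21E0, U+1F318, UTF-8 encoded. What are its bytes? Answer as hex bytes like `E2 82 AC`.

U+16B1: 3-byte form → E1 9A B1.
U+1F649: 4-byte form → F0 9F 99 89.
U+05DC: 2-byte form → D7 9C.
U+05E0: 2-byte form → D7 A0.
U+036E: 2-byte form → CD AE.
U+25FF: 3-byte form → E2 97 BF.
U+10302: 4-byte form → F0 90 8C 82.
U+21E0: 3-byte form → E2 87 A0.
U+1F318: 4-byte form → F0 9F 8C 98.
Concatenated (27 bytes): E1 9A B1 F0 9F 99 89 D7 9C D7 A0 CD AE E2 97 BF F0 90 8C 82 E2 87 A0 F0 9F 8C 98.

E1 9A B1 F0 9F 99 89 D7 9C D7 A0 CD AE E2 97 BF F0 90 8C 82 E2 87 A0 F0 9F 8C 98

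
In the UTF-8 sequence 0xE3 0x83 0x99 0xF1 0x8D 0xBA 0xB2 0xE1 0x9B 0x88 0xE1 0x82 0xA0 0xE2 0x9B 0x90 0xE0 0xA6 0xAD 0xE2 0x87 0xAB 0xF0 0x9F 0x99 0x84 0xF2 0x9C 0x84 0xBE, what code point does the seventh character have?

Offset 0: leading byte 0xE3 = 11100011 → 3-byte char #1 = E3 83 99.
Offset 3: leading byte 0xF1 = 11110001 → 4-byte char #2 = F1 8D BA B2.
Offset 7: leading byte 0xE1 = 11100001 → 3-byte char #3 = E1 9B 88.
Offset 10: leading byte 0xE1 = 11100001 → 3-byte char #4 = E1 82 A0.
Offset 13: leading byte 0xE2 = 11100010 → 3-byte char #5 = E2 9B 90.
Offset 16: leading byte 0xE0 = 11100000 → 3-byte char #6 = E0 A6 AD.
Offset 19: leading byte 0xE2 = 11100010 → 3-byte char #7 = E2 87 AB.
Leading byte 0xE2 = 11100010 matches 1110xxxx → 3-byte sequence.
Byte 1: 0xE2 = 11100010, payload 0010 (4 bits).
Byte 2: 0x87 = 10000111 (10xxxxxx ✓), payload 000111.
Byte 3: 0xAB = 10101011 (10xxxxxx ✓), payload 101011.
Concatenate: 0010000111101011 = 0x21EB (16 bits → U+21EB).

U+21EB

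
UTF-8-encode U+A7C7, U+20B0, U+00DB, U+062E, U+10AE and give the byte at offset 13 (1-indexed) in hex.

1-indexed offset 13 is 0-indexed offset 12.
U+A7C7 → 3-byte form EA 9F 87 at offsets 0–2.
U+20B0 → 3-byte form E2 82 B0 at offsets 3–5.
U+00DB → 2-byte form C3 9B at offsets 6–7.
U+062E → 2-byte form D8 AE at offsets 8–9.
U+10AE → 3-byte form E1 82 AE at offsets 10–12.
Offset 12 falls in char 5's range; it's byte 3 of E1 82 AE = 0xAE.

0xAE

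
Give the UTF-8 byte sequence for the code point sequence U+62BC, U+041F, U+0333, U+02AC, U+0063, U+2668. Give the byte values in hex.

U+62BC: 3-byte form → E6 8A BC.
U+041F: 2-byte form → D0 9F.
U+0333: 2-byte form → CC B3.
U+02AC: 2-byte form → CA AC.
U+0063: 1-byte form → 63.
U+2668: 3-byte form → E2 99 A8.
Concatenated (13 bytes): E6 8A BC D0 9F CC B3 CA AC 63 E2 99 A8.

E6 8A BC D0 9F CC B3 CA AC 63 E2 99 A8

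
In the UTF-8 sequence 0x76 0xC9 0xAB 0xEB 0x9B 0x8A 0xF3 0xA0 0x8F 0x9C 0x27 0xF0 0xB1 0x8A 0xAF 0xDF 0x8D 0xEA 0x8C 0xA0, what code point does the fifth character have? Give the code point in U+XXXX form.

Offset 0: leading byte 0x76 = 01110110 → 1-byte char #1 = 76.
Offset 1: leading byte 0xC9 = 11001001 → 2-byte char #2 = C9 AB.
Offset 3: leading byte 0xEB = 11101011 → 3-byte char #3 = EB 9B 8A.
Offset 6: leading byte 0xF3 = 11110011 → 4-byte char #4 = F3 A0 8F 9C.
Offset 10: leading byte 0x27 = 00100111 → 1-byte char #5 = 27.
Leading byte 0x27 = 00100111 matches 0xxxxxxx → 1-byte sequence.
Byte 1: 0x27 = 00100111, payload 0100111 (7 bits).
Concatenate: 0100111 = 0x27 (7 bits → U+0027).

U+0027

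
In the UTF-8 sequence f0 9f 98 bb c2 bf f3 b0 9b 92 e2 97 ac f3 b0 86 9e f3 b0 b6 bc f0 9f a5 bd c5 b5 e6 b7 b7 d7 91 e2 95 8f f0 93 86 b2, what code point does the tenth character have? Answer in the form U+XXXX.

Offset 0: leading byte 0xF0 = 11110000 → 4-byte char #1 = F0 9F 98 BB.
Offset 4: leading byte 0xC2 = 11000010 → 2-byte char #2 = C2 BF.
Offset 6: leading byte 0xF3 = 11110011 → 4-byte char #3 = F3 B0 9B 92.
Offset 10: leading byte 0xE2 = 11100010 → 3-byte char #4 = E2 97 AC.
Offset 13: leading byte 0xF3 = 11110011 → 4-byte char #5 = F3 B0 86 9E.
Offset 17: leading byte 0xF3 = 11110011 → 4-byte char #6 = F3 B0 B6 BC.
Offset 21: leading byte 0xF0 = 11110000 → 4-byte char #7 = F0 9F A5 BD.
Offset 25: leading byte 0xC5 = 11000101 → 2-byte char #8 = C5 B5.
Offset 27: leading byte 0xE6 = 11100110 → 3-byte char #9 = E6 B7 B7.
Offset 30: leading byte 0xD7 = 11010111 → 2-byte char #10 = D7 91.
Leading byte 0xD7 = 11010111 matches 110xxxxx → 2-byte sequence.
Byte 1: 0xD7 = 11010111, payload 10111 (5 bits).
Byte 2: 0x91 = 10010001 (10xxxxxx ✓), payload 010001.
Concatenate: 10111010001 = 0x5D1 (11 bits → U+05D1).

U+05D1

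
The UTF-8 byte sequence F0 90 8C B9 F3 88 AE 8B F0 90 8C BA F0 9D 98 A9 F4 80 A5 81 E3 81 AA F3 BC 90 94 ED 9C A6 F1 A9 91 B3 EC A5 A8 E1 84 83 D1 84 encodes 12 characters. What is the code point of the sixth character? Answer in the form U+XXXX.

U+306A

Offset 0: leading byte 0xF0 = 11110000 → 4-byte char #1 = F0 90 8C B9.
Offset 4: leading byte 0xF3 = 11110011 → 4-byte char #2 = F3 88 AE 8B.
Offset 8: leading byte 0xF0 = 11110000 → 4-byte char #3 = F0 90 8C BA.
Offset 12: leading byte 0xF0 = 11110000 → 4-byte char #4 = F0 9D 98 A9.
Offset 16: leading byte 0xF4 = 11110100 → 4-byte char #5 = F4 80 A5 81.
Offset 20: leading byte 0xE3 = 11100011 → 3-byte char #6 = E3 81 AA.
Leading byte 0xE3 = 11100011 matches 1110xxxx → 3-byte sequence.
Byte 1: 0xE3 = 11100011, payload 0011 (4 bits).
Byte 2: 0x81 = 10000001 (10xxxxxx ✓), payload 000001.
Byte 3: 0xAA = 10101010 (10xxxxxx ✓), payload 101010.
Concatenate: 0011000001101010 = 0x306A (16 bits → U+306A).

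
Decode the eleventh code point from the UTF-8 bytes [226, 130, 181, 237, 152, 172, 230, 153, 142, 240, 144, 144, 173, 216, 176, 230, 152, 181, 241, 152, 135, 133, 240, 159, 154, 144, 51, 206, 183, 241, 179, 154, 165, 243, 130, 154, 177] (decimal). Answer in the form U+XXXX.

Offset 0: leading byte 0xE2 = 11100010 → 3-byte char #1 = E2 82 B5.
Offset 3: leading byte 0xED = 11101101 → 3-byte char #2 = ED 98 AC.
Offset 6: leading byte 0xE6 = 11100110 → 3-byte char #3 = E6 99 8E.
Offset 9: leading byte 0xF0 = 11110000 → 4-byte char #4 = F0 90 90 AD.
Offset 13: leading byte 0xD8 = 11011000 → 2-byte char #5 = D8 B0.
Offset 15: leading byte 0xE6 = 11100110 → 3-byte char #6 = E6 98 B5.
Offset 18: leading byte 0xF1 = 11110001 → 4-byte char #7 = F1 98 87 85.
Offset 22: leading byte 0xF0 = 11110000 → 4-byte char #8 = F0 9F 9A 90.
Offset 26: leading byte 0x33 = 00110011 → 1-byte char #9 = 33.
Offset 27: leading byte 0xCE = 11001110 → 2-byte char #10 = CE B7.
Offset 29: leading byte 0xF1 = 11110001 → 4-byte char #11 = F1 B3 9A A5.
Leading byte 0xF1 = 11110001 matches 11110xxx → 4-byte sequence.
Byte 1: 0xF1 = 11110001, payload 001 (3 bits).
Byte 2: 0xB3 = 10110011 (10xxxxxx ✓), payload 110011.
Byte 3: 0x9A = 10011010 (10xxxxxx ✓), payload 011010.
Byte 4: 0xA5 = 10100101 (10xxxxxx ✓), payload 100101.
Concatenate: 001110011011010100101 = 0x736A5 (21 bits → U+736A5).

U+736A5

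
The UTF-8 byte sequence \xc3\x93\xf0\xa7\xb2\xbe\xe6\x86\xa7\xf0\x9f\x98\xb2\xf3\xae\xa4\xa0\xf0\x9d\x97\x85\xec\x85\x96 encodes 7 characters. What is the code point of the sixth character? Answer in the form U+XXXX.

Offset 0: leading byte 0xC3 = 11000011 → 2-byte char #1 = C3 93.
Offset 2: leading byte 0xF0 = 11110000 → 4-byte char #2 = F0 A7 B2 BE.
Offset 6: leading byte 0xE6 = 11100110 → 3-byte char #3 = E6 86 A7.
Offset 9: leading byte 0xF0 = 11110000 → 4-byte char #4 = F0 9F 98 B2.
Offset 13: leading byte 0xF3 = 11110011 → 4-byte char #5 = F3 AE A4 A0.
Offset 17: leading byte 0xF0 = 11110000 → 4-byte char #6 = F0 9D 97 85.
Leading byte 0xF0 = 11110000 matches 11110xxx → 4-byte sequence.
Byte 1: 0xF0 = 11110000, payload 000 (3 bits).
Byte 2: 0x9D = 10011101 (10xxxxxx ✓), payload 011101.
Byte 3: 0x97 = 10010111 (10xxxxxx ✓), payload 010111.
Byte 4: 0x85 = 10000101 (10xxxxxx ✓), payload 000101.
Concatenate: 000011101010111000101 = 0x1D5C5 (21 bits → U+1D5C5).

U+1D5C5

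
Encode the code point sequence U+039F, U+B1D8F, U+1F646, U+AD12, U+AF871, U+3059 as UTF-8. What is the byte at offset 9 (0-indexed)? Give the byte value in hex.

U+039F → 2-byte form CE 9F at offsets 0–1.
U+B1D8F → 4-byte form F2 B1 B6 8F at offsets 2–5.
U+1F646 → 4-byte form F0 9F 99 86 at offsets 6–9.
Offset 9 falls in char 3's range; it's byte 4 of F0 9F 99 86 = 0x86.

0x86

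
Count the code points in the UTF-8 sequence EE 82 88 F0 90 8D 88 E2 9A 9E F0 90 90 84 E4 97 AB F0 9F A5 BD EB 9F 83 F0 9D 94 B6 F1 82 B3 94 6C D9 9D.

11

Byte at offset 0: 0xEE = 11101110 → 3-byte char (#1). Advance 3.
Byte at offset 3: 0xF0 = 11110000 → 4-byte char (#2). Advance 4.
Byte at offset 7: 0xE2 = 11100010 → 3-byte char (#3). Advance 3.
Byte at offset 10: 0xF0 = 11110000 → 4-byte char (#4). Advance 4.
Byte at offset 14: 0xE4 = 11100100 → 3-byte char (#5). Advance 3.
Byte at offset 17: 0xF0 = 11110000 → 4-byte char (#6). Advance 4.
Byte at offset 21: 0xEB = 11101011 → 3-byte char (#7). Advance 3.
Byte at offset 24: 0xF0 = 11110000 → 4-byte char (#8). Advance 4.
Byte at offset 28: 0xF1 = 11110001 → 4-byte char (#9). Advance 4.
Byte at offset 32: 0x6C = 01101100 → 1-byte char (#10). Advance 1.
Byte at offset 33: 0xD9 = 11011001 → 2-byte char (#11). Advance 2.
Reached end at offset 35 after 11 code points.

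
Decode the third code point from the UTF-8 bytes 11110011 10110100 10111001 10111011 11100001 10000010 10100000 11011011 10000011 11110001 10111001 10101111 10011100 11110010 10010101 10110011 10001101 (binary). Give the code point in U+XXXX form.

U+06C3

Offset 0: leading byte 0xF3 = 11110011 → 4-byte char #1 = F3 B4 B9 BB.
Offset 4: leading byte 0xE1 = 11100001 → 3-byte char #2 = E1 82 A0.
Offset 7: leading byte 0xDB = 11011011 → 2-byte char #3 = DB 83.
Leading byte 0xDB = 11011011 matches 110xxxxx → 2-byte sequence.
Byte 1: 0xDB = 11011011, payload 11011 (5 bits).
Byte 2: 0x83 = 10000011 (10xxxxxx ✓), payload 000011.
Concatenate: 11011000011 = 0x6C3 (11 bits → U+06C3).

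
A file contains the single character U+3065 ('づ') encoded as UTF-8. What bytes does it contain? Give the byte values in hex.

U+3065 = 0x3065 = 12389 decimal. In range U+0800–U+FFFF → 3-byte form: 1110xxxx 10xxxxxx 10xxxxxx.
Binary (16 bits): 0011000001100101.
Split 4+6+6: 0011 | 000001 | 100101.
Byte 1: 11100011 = 0xE3.
Byte 2: 10000001 = 0x81.
Byte 3: 10100101 = 0xA5.

E3 81 A5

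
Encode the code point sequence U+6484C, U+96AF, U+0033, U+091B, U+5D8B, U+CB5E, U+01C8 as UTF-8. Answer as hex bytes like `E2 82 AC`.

F1 A4 A1 8C E9 9A AF 33 E0 A4 9B E5 B6 8B EC AD 9E C7 88

U+6484C: 4-byte form → F1 A4 A1 8C.
U+96AF: 3-byte form → E9 9A AF.
U+0033: 1-byte form → 33.
U+091B: 3-byte form → E0 A4 9B.
U+5D8B: 3-byte form → E5 B6 8B.
U+CB5E: 3-byte form → EC AD 9E.
U+01C8: 2-byte form → C7 88.
Concatenated (19 bytes): F1 A4 A1 8C E9 9A AF 33 E0 A4 9B E5 B6 8B EC AD 9E C7 88.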